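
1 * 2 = 2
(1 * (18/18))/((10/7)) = 7/10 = 0.70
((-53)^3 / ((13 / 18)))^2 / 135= 265972333548 / 845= 314760158.04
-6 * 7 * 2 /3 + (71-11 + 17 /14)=465 /14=33.21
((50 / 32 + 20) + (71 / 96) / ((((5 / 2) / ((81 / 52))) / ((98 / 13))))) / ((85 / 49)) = 33172167 / 2298400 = 14.43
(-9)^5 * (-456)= 26926344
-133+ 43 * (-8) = -477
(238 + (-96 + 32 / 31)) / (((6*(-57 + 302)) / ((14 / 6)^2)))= 739 / 1395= 0.53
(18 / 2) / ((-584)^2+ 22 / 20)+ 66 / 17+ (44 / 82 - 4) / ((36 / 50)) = -6617456407 / 7131503961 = -0.93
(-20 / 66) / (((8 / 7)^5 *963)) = -0.00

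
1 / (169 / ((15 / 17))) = 15 / 2873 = 0.01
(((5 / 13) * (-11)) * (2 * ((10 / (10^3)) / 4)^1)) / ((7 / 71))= -781 / 3640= -0.21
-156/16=-39/4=-9.75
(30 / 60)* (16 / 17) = 8 / 17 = 0.47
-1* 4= -4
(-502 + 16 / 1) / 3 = -162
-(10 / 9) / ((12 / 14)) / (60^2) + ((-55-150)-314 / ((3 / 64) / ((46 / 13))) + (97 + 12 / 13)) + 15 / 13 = -6016984651 / 252720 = -23808.90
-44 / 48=-11 / 12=-0.92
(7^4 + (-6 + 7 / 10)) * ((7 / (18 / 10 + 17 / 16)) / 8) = 167699 / 229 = 732.31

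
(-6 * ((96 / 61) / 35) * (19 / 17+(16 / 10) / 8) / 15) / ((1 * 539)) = -3072 / 69867875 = -0.00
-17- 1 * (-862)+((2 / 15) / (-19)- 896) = -14537 / 285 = -51.01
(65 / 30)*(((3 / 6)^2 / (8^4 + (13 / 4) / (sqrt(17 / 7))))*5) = 9052160 / 13690204707 - 845*sqrt(119) / 27380409414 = 0.00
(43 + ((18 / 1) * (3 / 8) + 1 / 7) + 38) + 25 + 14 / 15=47807 / 420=113.83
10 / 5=2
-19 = -19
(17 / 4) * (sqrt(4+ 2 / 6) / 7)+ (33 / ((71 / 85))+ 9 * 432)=3928.77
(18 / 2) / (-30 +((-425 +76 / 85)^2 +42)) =65025 / 1299617101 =0.00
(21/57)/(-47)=-7/893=-0.01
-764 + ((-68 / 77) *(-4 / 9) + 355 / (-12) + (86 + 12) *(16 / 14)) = -1888261 / 2772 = -681.19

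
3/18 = 1/6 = 0.17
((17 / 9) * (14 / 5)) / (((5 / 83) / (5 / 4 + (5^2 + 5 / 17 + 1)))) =1088213 / 450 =2418.25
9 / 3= 3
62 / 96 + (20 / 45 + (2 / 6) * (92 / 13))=6457 / 1872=3.45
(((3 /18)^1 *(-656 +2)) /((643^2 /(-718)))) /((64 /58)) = 1134799 /6615184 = 0.17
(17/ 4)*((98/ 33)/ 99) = 833/ 6534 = 0.13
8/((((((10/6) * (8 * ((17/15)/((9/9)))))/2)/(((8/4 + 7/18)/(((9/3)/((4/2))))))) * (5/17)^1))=86/15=5.73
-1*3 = -3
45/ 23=1.96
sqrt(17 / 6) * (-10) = -5 * sqrt(102) / 3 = -16.83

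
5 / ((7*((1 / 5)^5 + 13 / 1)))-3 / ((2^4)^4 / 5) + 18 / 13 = 174363601523 / 121142181888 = 1.44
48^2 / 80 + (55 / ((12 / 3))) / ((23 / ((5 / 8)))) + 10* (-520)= -19028641 / 3680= -5170.83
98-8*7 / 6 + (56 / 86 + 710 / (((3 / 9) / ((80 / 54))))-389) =1105223 / 387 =2855.87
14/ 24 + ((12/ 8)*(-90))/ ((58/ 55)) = -44347/ 348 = -127.43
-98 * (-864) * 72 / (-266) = -435456 / 19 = -22918.74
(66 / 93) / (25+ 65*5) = 11 / 5425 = 0.00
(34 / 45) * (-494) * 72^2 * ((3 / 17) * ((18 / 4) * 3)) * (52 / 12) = -19974988.80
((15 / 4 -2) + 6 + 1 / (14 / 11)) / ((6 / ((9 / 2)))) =717 / 112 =6.40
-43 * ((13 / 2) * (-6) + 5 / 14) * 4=46526 / 7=6646.57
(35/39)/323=35/12597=0.00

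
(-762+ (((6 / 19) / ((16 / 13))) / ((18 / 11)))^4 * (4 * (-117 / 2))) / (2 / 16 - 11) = 1010053616753 / 14412460032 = 70.08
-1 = -1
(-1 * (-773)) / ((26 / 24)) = 9276 / 13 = 713.54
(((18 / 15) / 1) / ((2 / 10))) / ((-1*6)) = -1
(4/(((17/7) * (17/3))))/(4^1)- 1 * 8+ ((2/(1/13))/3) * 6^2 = 87877/289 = 304.07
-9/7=-1.29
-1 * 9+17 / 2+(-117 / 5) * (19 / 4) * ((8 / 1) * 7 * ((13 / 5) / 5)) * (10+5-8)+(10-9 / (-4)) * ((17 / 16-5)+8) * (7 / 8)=-1447281349 / 64000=-22613.77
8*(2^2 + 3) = 56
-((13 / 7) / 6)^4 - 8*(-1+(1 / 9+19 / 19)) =-2794513 / 3111696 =-0.90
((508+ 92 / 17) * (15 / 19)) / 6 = 21820 / 323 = 67.55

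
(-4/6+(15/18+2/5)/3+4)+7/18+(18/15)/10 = 319/75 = 4.25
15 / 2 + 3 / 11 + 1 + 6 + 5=435 / 22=19.77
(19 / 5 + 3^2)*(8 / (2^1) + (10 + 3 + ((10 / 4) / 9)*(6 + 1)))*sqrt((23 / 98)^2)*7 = 398.37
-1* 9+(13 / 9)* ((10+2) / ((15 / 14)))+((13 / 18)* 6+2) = 608 / 45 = 13.51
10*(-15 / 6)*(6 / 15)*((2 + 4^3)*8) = -5280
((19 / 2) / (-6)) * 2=-19 / 6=-3.17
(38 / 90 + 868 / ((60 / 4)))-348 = -13037 / 45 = -289.71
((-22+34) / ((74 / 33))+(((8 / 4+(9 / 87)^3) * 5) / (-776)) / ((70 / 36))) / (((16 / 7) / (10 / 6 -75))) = -240155147595 / 1400513936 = -171.48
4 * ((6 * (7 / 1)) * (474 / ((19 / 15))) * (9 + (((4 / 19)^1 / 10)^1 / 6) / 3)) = 204282624 / 361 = 565879.84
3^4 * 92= 7452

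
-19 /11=-1.73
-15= -15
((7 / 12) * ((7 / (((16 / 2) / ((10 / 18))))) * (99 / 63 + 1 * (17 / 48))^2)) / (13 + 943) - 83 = -157952479243 / 1903067136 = -83.00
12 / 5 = 2.40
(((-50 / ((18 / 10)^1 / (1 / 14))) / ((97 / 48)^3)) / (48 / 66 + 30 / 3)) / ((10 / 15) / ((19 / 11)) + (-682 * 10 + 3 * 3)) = 96307200 / 29265528734309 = 0.00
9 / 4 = 2.25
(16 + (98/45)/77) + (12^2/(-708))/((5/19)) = 445534/29205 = 15.26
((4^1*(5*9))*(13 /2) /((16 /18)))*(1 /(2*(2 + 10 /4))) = 585 /4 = 146.25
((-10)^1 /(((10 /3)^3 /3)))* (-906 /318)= 12231 /5300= 2.31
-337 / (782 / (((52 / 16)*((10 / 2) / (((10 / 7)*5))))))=-30667 / 31280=-0.98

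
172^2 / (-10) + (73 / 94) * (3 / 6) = -2780531 / 940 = -2958.01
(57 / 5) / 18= 19 / 30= 0.63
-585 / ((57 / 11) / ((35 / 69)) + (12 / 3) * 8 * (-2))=10.88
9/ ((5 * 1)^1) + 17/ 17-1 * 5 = -11/ 5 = -2.20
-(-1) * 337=337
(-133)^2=17689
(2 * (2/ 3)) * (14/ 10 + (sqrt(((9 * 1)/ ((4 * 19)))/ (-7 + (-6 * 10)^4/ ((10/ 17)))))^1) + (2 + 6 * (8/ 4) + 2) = 2 * sqrt(418607867)/ 418607867 + 268/ 15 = 17.87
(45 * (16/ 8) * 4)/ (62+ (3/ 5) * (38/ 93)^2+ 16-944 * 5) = -2594700/ 33456493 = -0.08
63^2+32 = 4001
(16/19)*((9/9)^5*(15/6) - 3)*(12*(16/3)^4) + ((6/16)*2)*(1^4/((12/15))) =-33546737/8208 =-4087.08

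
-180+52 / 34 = -3034 / 17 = -178.47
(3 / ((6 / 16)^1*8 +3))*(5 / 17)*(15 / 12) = 25 / 136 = 0.18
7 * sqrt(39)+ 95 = 138.71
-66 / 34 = -33 / 17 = -1.94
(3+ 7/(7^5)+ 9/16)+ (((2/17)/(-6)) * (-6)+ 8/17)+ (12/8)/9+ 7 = 22174051/1959216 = 11.32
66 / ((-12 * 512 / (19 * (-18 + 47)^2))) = -175769 / 1024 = -171.65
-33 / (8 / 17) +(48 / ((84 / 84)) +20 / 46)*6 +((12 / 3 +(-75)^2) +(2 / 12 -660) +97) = 2918231 / 552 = 5286.65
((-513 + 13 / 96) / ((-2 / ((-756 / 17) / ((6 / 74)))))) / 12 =-12751865 / 1088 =-11720.46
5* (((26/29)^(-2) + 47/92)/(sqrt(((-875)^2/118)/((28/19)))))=1949* sqrt(15694)/1846325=0.13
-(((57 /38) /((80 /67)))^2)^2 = -1632240801 /655360000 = -2.49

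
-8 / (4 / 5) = -10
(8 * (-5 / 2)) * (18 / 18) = -20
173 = 173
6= 6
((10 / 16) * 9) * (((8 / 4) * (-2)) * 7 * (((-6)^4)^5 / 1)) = -575844954309918720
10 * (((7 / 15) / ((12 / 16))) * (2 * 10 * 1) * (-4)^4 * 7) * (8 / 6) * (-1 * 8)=-64225280 / 27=-2378714.07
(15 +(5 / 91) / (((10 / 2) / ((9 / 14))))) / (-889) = -19119 / 1132586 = -0.02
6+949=955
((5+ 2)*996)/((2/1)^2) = 1743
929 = 929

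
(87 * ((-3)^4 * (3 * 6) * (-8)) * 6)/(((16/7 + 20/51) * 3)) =-181136088/239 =-757891.58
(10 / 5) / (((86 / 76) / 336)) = 593.86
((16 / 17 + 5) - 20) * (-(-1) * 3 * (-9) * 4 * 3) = 77436 / 17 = 4555.06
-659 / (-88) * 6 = 1977 / 44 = 44.93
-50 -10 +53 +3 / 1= -4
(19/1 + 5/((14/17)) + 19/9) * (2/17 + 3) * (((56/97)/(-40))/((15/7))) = -50827/89046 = -0.57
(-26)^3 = -17576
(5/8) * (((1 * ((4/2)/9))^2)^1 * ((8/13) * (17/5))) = 68/1053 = 0.06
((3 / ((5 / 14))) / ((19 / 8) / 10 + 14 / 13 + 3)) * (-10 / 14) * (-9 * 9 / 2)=252720 / 4487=56.32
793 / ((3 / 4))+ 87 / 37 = 117625 / 111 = 1059.68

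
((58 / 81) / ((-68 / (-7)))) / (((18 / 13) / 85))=4.53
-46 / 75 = -0.61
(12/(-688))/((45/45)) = -3/172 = -0.02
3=3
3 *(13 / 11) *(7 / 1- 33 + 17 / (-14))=-14859 / 154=-96.49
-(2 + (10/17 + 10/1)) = -214/17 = -12.59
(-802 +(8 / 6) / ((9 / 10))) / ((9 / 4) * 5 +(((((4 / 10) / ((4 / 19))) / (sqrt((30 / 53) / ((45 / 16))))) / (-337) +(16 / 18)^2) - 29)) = 32372324666808000 / 685843382250161 - 1345193976240 * sqrt(318) / 685843382250161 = 47.17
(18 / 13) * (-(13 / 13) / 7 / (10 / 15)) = -27 / 91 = -0.30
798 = 798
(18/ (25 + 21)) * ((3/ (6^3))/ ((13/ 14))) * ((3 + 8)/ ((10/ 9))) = 693/ 11960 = 0.06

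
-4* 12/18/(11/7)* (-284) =15904/33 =481.94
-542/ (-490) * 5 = 271/ 49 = 5.53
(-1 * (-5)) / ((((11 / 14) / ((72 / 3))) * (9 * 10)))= 56 / 33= 1.70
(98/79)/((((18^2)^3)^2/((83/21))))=581/137084518699001856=0.00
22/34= 11/17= 0.65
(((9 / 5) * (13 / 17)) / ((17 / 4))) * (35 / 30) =546 / 1445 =0.38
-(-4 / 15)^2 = -0.07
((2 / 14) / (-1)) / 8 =-0.02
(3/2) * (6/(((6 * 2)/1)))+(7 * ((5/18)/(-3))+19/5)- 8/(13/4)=10111/7020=1.44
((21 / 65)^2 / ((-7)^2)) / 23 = 9 / 97175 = 0.00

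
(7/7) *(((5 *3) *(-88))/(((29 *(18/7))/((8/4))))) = -3080/87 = -35.40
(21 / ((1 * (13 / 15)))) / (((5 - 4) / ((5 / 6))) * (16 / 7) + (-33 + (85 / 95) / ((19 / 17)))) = -3980025 / 4838392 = -0.82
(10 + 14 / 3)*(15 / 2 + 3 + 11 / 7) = 3718 / 21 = 177.05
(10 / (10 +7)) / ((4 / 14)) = 35 / 17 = 2.06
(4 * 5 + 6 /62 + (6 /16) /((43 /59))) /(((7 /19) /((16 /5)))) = 8352362 /46655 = 179.02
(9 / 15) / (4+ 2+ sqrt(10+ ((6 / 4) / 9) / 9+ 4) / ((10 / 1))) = 19440 / 193643 - 18* sqrt(4542) / 193643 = 0.09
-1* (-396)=396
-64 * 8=-512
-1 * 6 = -6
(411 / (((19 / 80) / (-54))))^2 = 3152471270400 / 361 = 8732607397.23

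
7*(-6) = -42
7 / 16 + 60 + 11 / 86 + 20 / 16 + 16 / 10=218149 / 3440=63.42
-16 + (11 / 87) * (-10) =-1502 / 87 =-17.26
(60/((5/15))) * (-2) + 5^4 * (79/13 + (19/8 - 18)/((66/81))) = -19555555/2288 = -8547.01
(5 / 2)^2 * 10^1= 125 / 2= 62.50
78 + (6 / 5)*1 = 396 / 5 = 79.20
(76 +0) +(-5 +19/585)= 41554/585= 71.03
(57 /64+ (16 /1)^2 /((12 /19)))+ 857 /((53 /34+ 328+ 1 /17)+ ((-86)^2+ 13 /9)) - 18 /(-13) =2406256245103 /5901744576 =407.72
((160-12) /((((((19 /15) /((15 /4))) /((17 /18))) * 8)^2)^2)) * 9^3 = 880004661328125 /546605891584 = 1609.94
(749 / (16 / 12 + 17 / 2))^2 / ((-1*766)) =-10098018 / 1333223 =-7.57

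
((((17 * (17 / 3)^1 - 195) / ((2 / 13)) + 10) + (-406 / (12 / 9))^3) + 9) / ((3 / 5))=-3388072615 / 72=-47056564.10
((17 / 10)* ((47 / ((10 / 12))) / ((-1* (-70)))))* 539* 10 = 184569 / 25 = 7382.76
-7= -7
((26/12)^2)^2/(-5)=-28561/6480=-4.41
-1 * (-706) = 706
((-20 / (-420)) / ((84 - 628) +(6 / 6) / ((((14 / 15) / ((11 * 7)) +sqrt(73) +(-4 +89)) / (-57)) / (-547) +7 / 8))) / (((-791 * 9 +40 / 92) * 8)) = 15313176629435383 / 9941580616499384279745984 - 342517725 * sqrt(73) / 2899627679812320414925912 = 0.00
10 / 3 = 3.33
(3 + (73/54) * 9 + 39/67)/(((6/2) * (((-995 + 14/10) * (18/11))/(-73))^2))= 102057144475/9643962041856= 0.01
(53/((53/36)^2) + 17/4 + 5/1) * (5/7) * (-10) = -178625/742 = -240.73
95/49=1.94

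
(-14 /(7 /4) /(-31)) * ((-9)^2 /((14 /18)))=5832 /217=26.88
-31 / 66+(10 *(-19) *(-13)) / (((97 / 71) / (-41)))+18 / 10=-2372713517 / 32010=-74124.13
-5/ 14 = -0.36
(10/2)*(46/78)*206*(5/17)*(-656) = -77703200/663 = -117199.40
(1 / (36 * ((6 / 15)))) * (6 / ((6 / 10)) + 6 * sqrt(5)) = 25 / 36 + 5 * sqrt(5) / 12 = 1.63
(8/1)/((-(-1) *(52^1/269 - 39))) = -2152/10439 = -0.21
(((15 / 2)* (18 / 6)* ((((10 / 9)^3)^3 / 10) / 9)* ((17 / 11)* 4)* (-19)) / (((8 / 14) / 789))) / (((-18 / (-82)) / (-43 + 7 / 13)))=1121496698000000000 / 55401129927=20243209.83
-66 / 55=-6 / 5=-1.20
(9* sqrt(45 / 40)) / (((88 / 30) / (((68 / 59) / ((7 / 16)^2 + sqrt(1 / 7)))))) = -50379840* sqrt(2) / 10541707 + 37601280* sqrt(14) / 10541707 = 6.59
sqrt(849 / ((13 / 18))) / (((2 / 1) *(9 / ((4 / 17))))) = 2 *sqrt(22074) / 663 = 0.45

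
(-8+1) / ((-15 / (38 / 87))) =266 / 1305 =0.20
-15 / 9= -1.67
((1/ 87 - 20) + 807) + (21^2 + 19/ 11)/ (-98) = 36693485/ 46893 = 782.49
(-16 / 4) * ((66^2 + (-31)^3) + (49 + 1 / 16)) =101543.75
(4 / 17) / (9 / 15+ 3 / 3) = 5 / 34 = 0.15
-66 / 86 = -33 / 43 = -0.77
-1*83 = -83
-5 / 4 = -1.25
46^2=2116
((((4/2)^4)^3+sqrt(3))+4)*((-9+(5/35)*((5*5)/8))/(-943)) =479*sqrt(3)/52808+11975/322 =37.21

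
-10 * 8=-80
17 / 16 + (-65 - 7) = -1135 / 16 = -70.94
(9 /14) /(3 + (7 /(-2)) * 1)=-9 /7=-1.29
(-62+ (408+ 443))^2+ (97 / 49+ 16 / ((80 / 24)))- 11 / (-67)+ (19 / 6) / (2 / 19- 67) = 77928533872507 / 125180790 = 622527.90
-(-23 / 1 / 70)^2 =-529 / 4900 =-0.11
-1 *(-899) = 899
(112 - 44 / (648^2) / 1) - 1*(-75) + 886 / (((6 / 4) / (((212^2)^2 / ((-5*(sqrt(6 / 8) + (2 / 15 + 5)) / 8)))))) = -925844146078165267547 / 2418752016 + 859049922478080*sqrt(3) / 23041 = -318200646145.11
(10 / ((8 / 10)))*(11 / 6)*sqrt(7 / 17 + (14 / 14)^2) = 275*sqrt(102) / 102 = 27.23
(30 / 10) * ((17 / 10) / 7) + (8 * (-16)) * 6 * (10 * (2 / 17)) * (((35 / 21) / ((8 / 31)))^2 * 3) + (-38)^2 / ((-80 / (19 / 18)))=-4844225009 / 42840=-113077.15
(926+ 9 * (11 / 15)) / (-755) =-4663 / 3775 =-1.24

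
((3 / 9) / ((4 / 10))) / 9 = 5 / 54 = 0.09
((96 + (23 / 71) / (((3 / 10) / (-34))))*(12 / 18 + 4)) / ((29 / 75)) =4419800 / 6177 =715.53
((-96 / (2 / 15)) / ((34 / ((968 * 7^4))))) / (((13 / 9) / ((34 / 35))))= -430303104 / 13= -33100238.77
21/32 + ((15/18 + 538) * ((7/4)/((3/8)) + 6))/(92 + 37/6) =3347699/56544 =59.21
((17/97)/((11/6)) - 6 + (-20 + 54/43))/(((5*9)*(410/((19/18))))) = -10743569/7618540050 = -0.00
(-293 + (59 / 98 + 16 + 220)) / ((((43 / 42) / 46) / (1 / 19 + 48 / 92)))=-8323662 / 5719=-1455.44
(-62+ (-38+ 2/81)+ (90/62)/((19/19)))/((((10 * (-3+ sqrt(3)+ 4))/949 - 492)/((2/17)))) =0.02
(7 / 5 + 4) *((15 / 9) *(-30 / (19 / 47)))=-12690 / 19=-667.89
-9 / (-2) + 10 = 29 / 2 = 14.50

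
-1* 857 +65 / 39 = -2566 / 3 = -855.33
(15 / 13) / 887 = 15 / 11531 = 0.00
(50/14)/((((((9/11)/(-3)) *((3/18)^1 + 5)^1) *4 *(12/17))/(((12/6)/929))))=-4675/2419116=-0.00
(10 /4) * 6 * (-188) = -2820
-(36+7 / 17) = -619 / 17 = -36.41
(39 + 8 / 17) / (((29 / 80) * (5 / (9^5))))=633950064 / 493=1285902.77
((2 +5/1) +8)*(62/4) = 465/2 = 232.50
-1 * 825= -825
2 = 2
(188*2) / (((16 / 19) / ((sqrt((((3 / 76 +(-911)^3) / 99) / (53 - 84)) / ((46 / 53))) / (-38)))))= -47*sqrt(1715752863468314) / 310992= -6260.02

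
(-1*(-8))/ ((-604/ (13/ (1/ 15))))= -2.58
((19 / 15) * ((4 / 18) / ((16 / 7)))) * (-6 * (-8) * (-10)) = -59.11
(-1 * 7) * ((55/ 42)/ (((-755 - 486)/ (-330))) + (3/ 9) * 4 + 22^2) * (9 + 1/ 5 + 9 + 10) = -594895309/ 6205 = -95873.54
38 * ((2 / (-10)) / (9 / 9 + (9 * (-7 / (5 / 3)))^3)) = 475 / 3375572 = 0.00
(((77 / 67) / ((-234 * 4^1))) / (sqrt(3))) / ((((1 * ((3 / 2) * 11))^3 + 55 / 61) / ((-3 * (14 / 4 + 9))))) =10675 * sqrt(3) / 3125048706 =0.00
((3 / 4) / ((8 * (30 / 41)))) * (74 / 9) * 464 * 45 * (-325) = -14297725 / 2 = -7148862.50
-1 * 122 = -122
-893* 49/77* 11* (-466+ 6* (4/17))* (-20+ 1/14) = -983881503/17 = -57875382.53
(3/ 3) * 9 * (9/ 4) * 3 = 243/ 4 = 60.75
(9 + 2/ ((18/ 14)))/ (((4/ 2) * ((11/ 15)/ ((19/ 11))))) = 9025/ 726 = 12.43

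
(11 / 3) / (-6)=-0.61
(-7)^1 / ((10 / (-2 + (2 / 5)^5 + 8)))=-65737 / 15625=-4.21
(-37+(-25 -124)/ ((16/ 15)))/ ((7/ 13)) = -328.13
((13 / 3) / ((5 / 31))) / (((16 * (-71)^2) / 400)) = 2015 / 15123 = 0.13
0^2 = 0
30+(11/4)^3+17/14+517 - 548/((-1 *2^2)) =316293/448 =706.01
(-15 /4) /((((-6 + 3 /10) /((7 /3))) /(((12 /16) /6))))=175 /912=0.19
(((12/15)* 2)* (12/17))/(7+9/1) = 6/85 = 0.07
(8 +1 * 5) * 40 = 520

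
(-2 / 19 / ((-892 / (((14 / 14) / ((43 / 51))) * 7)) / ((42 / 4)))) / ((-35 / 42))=-22491 / 1821910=-0.01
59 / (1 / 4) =236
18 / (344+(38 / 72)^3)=839808 / 16056523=0.05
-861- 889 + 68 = -1682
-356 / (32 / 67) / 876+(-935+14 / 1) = -6460331 / 7008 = -921.85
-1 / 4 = -0.25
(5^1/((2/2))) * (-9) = -45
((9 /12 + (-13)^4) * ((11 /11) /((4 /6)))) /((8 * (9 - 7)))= 342741 /128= 2677.66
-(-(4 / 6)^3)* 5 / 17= 40 / 459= 0.09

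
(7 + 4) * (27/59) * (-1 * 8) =-2376/59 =-40.27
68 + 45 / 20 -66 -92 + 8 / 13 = -4531 / 52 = -87.13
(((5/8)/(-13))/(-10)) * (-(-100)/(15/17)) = 85/156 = 0.54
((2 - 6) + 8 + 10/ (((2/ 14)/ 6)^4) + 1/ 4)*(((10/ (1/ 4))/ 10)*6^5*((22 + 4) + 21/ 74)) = 941245849491120/ 37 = 25439077013273.51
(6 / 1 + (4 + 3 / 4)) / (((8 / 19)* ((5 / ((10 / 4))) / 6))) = 2451 / 32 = 76.59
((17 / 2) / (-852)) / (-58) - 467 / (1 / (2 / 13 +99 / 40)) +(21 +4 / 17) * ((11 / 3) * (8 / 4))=-1071.95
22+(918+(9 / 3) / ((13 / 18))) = 12274 / 13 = 944.15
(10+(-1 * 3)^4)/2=91/2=45.50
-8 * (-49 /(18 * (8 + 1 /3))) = 196 /75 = 2.61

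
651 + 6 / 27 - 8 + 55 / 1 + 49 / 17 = 107269 / 153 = 701.10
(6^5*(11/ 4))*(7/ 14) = 10692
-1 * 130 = -130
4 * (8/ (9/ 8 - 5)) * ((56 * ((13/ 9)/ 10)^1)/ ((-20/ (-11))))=-36.74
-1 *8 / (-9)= 8 / 9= 0.89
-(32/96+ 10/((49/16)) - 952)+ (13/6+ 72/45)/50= 948.48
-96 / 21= -32 / 7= -4.57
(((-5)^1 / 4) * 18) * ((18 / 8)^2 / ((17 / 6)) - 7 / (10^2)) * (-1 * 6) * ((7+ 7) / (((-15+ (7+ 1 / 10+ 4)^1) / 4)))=-56574 / 17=-3327.88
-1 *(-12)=12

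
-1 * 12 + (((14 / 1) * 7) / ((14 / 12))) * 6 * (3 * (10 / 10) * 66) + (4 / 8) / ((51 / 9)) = 3392523 / 34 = 99780.09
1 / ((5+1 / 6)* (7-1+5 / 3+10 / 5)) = 18 / 899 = 0.02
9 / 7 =1.29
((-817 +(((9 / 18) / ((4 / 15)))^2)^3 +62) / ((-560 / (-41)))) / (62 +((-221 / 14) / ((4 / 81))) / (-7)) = -10706712653 / 22127575040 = -0.48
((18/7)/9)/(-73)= -2/511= -0.00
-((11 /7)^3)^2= -1771561 /117649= -15.06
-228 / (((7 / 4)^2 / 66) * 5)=-240768 / 245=-982.73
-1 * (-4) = 4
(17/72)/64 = 0.00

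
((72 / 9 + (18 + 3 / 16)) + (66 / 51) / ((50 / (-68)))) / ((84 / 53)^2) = 9148913 / 940800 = 9.72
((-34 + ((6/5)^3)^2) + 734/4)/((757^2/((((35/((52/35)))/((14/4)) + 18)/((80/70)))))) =21448106687/3724818500000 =0.01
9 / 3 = 3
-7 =-7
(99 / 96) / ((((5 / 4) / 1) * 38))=33 / 1520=0.02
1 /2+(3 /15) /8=21 /40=0.52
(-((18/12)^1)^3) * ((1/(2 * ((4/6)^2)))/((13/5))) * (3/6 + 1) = -3645/1664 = -2.19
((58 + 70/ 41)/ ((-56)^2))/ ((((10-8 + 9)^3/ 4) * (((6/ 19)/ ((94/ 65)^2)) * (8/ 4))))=2140521/ 11297561275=0.00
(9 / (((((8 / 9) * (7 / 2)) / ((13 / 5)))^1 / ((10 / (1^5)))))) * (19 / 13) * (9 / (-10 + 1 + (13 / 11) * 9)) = 16929 / 28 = 604.61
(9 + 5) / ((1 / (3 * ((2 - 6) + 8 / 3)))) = -56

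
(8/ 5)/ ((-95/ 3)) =-24/ 475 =-0.05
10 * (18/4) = 45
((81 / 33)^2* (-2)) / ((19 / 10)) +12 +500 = 1162508 / 2299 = 505.66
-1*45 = -45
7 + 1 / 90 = 631 / 90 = 7.01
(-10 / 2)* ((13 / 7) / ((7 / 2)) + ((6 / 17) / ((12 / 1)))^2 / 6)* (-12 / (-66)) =-901925 / 1869252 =-0.48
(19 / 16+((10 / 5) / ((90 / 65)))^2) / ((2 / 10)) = 21215 / 1296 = 16.37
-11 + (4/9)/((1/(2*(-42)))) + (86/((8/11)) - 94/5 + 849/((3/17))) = 291727/60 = 4862.12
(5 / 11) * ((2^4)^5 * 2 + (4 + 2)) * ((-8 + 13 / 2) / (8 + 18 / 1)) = -15728685 / 286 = -54995.40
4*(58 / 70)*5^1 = 116 / 7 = 16.57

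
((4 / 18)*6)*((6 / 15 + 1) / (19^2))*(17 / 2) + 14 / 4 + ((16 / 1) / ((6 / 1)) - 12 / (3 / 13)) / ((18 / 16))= -3928811 / 97470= -40.31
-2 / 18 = -1 / 9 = -0.11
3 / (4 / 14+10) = 0.29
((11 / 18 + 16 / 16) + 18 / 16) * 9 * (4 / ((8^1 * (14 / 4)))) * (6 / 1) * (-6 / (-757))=1773 / 10598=0.17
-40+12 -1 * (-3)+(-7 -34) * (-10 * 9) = 3665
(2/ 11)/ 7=2/ 77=0.03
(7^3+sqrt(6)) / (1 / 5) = 5 *sqrt(6)+1715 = 1727.25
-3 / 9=-1 / 3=-0.33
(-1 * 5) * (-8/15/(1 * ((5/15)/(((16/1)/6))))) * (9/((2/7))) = 672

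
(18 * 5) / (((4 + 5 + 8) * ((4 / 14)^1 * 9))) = 35 / 17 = 2.06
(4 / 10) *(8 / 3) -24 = -22.93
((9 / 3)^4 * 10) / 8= 405 / 4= 101.25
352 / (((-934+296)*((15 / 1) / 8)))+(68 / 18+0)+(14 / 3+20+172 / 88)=864307 / 28710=30.10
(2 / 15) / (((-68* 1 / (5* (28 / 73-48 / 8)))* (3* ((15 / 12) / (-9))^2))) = 5904 / 6205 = 0.95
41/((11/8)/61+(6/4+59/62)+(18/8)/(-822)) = 21243494/1280525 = 16.59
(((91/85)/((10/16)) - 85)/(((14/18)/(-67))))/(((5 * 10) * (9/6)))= 7114797/74375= 95.66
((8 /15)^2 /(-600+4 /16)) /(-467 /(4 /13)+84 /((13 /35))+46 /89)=1184768 /3225217699125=0.00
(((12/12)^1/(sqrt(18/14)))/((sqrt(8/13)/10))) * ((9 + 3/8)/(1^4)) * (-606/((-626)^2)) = -37875 * sqrt(182)/3135008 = -0.16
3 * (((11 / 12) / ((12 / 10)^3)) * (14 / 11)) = 875 / 432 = 2.03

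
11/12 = 0.92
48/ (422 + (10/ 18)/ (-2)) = 864/ 7591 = 0.11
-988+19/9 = -8873/9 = -985.89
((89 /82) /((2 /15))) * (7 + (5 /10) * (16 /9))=31595 /492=64.22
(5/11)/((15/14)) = 14/33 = 0.42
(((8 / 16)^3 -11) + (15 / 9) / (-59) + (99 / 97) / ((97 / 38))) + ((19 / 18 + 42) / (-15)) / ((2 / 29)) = -6250074721 / 119908296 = -52.12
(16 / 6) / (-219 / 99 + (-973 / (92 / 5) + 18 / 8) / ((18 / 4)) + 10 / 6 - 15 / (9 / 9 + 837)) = -5088336 / 22543673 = -0.23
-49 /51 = -0.96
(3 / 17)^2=9 / 289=0.03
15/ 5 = 3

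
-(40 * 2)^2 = -6400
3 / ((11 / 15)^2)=675 / 121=5.58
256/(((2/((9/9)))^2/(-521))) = -33344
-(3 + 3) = -6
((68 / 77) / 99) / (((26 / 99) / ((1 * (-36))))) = -1224 / 1001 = -1.22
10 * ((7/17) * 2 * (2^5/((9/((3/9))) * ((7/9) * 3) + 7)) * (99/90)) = 352/85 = 4.14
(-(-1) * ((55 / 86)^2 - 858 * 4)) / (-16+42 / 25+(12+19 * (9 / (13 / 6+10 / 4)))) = -4441508225 / 44424074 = -99.98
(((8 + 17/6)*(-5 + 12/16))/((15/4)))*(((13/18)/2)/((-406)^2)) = -2873/106813728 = -0.00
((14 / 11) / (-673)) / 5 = -14 / 37015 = -0.00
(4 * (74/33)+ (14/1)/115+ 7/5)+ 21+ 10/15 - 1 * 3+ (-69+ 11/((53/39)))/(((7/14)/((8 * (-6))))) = 78792645/13409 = 5876.10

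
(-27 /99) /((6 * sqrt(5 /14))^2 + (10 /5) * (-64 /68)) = -357 /14366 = -0.02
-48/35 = -1.37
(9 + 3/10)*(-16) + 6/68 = -25281/170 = -148.71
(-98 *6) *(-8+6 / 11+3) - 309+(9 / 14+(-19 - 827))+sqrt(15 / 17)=sqrt(255) / 17+225597 / 154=1465.85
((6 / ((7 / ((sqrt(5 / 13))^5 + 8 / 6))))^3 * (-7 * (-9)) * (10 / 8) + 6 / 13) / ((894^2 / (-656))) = -119032272232 / 1211732156271 - 313653321000 * sqrt(65) / 126770264158447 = -0.12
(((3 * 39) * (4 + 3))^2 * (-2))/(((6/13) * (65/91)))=-20346417/5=-4069283.40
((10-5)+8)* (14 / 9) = 182 / 9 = 20.22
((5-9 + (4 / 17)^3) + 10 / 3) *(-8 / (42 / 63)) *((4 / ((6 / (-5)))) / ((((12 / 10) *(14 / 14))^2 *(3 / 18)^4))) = -115608000 / 4913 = -23531.04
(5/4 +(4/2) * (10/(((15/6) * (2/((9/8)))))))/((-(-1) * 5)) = 23/20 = 1.15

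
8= 8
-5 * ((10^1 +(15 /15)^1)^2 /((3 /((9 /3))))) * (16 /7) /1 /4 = -2420 /7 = -345.71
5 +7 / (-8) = 33 / 8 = 4.12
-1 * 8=-8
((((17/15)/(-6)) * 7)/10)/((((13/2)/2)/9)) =-119/325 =-0.37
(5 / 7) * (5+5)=50 / 7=7.14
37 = 37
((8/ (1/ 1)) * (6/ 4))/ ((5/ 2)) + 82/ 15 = 154/ 15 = 10.27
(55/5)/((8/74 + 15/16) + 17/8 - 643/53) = -345136/281175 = -1.23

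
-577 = -577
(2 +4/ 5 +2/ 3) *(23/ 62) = 598/ 465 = 1.29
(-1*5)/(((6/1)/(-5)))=25/6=4.17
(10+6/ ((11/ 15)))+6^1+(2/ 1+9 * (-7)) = -405/ 11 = -36.82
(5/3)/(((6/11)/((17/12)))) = 935/216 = 4.33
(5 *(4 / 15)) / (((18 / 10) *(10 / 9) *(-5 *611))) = -2 / 9165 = -0.00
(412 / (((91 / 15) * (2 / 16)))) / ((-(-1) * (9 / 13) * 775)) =3296 / 3255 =1.01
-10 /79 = -0.13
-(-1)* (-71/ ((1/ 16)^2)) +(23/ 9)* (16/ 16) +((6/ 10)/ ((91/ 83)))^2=-33860658016/ 1863225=-18173.14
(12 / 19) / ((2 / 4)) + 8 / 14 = 244 / 133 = 1.83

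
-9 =-9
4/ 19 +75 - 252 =-3359/ 19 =-176.79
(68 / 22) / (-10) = -17 / 55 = -0.31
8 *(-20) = -160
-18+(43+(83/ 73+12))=2784/ 73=38.14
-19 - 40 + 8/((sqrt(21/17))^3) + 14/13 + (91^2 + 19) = 136 * sqrt(357)/441 + 107147/13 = 8247.90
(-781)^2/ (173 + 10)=609961/ 183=3333.12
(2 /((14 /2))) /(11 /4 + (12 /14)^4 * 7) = 392 /8957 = 0.04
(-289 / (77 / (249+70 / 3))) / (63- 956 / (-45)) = -208335 / 17171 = -12.13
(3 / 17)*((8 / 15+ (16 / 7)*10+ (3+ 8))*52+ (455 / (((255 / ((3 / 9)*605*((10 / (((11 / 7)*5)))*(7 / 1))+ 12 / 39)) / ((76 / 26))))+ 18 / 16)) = 6216276583 / 3155880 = 1969.74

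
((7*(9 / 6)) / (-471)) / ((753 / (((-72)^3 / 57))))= 145152 / 748733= 0.19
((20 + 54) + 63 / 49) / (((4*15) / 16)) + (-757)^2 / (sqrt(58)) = 2108 / 105 + 573049*sqrt(58) / 58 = 75265.10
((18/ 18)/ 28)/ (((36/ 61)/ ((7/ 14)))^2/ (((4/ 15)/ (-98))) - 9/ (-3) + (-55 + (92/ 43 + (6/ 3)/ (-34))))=-2720051/ 42795920468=-0.00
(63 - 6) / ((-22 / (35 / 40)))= -399 / 176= -2.27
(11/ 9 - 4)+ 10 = 65/ 9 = 7.22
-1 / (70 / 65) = -13 / 14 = -0.93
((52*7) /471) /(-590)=-182 /138945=-0.00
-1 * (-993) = 993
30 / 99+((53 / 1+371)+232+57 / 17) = 370067 / 561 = 659.66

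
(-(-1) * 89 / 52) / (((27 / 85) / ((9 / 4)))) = 7565 / 624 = 12.12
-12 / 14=-6 / 7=-0.86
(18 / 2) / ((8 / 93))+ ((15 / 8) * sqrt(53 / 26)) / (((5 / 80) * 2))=15 * sqrt(1378) / 26+ 837 / 8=126.04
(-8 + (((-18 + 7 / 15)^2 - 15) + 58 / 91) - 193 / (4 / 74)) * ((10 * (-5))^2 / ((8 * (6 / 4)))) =-3363474175 / 4914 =-684467.68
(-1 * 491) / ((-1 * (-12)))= -491 / 12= -40.92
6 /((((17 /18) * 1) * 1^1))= 108 /17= 6.35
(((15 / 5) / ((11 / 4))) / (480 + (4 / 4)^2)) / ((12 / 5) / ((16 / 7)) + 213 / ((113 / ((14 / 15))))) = 27120 / 33592559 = 0.00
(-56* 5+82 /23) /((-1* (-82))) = -3.37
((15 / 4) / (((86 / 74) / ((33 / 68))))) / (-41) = -0.04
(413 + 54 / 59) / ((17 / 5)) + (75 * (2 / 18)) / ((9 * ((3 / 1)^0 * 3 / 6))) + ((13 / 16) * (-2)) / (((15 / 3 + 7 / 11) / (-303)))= 2833497209 / 13432176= 210.95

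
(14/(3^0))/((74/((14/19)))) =98/703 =0.14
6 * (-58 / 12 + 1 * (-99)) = -623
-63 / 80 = -0.79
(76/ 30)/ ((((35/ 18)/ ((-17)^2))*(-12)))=-5491/ 175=-31.38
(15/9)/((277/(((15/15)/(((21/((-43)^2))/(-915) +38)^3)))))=896768316390668125/8178273675458712072478737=0.00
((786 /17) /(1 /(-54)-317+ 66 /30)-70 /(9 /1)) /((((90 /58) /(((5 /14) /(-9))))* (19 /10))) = 14943869650 /140104513269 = 0.11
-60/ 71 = -0.85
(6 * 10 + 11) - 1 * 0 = 71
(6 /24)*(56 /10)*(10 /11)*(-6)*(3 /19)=-252 /209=-1.21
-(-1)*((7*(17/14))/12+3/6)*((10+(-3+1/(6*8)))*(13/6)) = 127049/6912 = 18.38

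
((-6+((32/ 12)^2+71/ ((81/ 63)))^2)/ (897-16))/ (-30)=-6983/ 47574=-0.15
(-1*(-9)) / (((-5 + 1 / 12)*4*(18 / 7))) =-21 / 118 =-0.18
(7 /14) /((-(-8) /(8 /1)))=0.50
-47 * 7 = -329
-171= -171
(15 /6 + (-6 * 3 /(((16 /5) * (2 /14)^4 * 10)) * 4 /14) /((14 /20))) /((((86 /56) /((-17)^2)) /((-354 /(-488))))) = -785965845 /10492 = -74910.97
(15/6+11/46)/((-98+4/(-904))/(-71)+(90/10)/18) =505449/346978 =1.46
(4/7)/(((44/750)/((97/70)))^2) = 52925625/166012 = 318.81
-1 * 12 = -12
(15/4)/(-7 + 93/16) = -60/19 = -3.16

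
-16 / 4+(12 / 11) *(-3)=-80 / 11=-7.27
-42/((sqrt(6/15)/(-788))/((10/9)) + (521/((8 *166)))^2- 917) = 581005830973797582528000/12683164805474878603461077- 144753923341762560 *sqrt(10)/12683164805474878603461077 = 0.05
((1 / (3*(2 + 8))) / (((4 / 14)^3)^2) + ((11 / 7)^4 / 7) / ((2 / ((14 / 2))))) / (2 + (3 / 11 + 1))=3261836699 / 165957120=19.65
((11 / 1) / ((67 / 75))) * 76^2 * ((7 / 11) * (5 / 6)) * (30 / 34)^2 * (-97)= -55151775000 / 19363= -2848307.34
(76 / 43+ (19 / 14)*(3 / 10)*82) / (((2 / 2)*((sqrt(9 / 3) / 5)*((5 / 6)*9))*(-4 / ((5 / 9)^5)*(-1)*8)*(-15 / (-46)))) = 304206625*sqrt(3) / 7678259568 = 0.07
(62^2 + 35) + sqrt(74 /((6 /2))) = sqrt(222) /3 + 3879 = 3883.97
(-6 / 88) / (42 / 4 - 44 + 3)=3 / 1342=0.00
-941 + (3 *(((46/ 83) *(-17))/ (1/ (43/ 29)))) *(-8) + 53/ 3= -4246318/ 7221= -588.05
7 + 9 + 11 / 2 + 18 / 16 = 181 / 8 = 22.62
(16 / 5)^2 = 256 / 25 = 10.24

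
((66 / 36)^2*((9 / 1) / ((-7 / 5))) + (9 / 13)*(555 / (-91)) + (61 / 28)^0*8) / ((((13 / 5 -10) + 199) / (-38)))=3.54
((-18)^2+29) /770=353 /770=0.46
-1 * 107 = -107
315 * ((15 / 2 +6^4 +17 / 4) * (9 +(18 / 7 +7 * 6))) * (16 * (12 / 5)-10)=626739187.50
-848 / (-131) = 848 / 131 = 6.47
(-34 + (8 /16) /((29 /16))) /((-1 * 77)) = 978 /2233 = 0.44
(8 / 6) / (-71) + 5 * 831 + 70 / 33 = 3246697 / 781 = 4157.10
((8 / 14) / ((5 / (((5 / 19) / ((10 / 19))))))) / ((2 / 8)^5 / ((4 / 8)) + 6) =1024 / 107555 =0.01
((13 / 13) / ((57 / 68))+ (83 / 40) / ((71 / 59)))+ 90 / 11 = 19763939 / 1780680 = 11.10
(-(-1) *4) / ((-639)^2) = 4 / 408321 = 0.00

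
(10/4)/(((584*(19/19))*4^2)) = 5/18688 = 0.00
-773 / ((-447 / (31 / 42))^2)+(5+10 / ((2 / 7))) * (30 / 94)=211442931509 / 16565764572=12.76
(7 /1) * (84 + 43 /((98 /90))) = 6051 /7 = 864.43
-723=-723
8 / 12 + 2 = 8 / 3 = 2.67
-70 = -70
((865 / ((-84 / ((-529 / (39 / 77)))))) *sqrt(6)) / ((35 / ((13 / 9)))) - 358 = -358+1006687 *sqrt(6) / 2268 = 729.24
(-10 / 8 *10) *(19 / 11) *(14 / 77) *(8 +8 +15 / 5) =-9025 / 121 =-74.59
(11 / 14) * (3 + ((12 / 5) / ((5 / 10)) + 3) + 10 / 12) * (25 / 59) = 19195 / 4956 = 3.87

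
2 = 2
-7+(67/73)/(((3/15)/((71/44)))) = 1301/3212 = 0.41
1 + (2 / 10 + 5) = 31 / 5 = 6.20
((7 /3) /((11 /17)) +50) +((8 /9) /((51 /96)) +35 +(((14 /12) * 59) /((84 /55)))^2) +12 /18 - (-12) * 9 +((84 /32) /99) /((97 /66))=209713218211 /94032576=2230.22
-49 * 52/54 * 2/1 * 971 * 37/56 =-3269357/54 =-60543.65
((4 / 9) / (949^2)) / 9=4 / 72948681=0.00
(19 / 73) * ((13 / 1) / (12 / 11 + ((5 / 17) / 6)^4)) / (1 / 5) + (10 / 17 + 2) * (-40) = -141887714481040 / 1611966504547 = -88.02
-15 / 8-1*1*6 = -63 / 8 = -7.88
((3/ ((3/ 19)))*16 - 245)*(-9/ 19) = -531/ 19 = -27.95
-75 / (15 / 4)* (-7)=140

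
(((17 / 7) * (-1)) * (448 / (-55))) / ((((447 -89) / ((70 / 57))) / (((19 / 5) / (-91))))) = -1088 / 383955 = -0.00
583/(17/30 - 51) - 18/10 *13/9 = -14.16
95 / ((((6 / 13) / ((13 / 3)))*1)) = 16055 / 18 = 891.94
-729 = -729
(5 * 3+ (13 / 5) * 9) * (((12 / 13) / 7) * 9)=20736 / 455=45.57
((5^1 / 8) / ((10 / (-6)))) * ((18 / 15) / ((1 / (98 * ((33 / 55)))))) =-1323 / 50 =-26.46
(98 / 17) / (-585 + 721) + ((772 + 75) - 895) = -55439 / 1156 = -47.96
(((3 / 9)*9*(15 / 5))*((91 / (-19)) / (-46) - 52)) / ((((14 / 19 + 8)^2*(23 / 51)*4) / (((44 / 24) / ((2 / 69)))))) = -4351142367 / 20281216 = -214.54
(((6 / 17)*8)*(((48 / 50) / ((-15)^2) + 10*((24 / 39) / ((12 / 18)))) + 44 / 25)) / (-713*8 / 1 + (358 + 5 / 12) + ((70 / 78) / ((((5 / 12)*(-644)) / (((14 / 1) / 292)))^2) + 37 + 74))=-51512336193 / 8685691439875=-0.01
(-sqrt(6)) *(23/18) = -23 *sqrt(6)/18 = -3.13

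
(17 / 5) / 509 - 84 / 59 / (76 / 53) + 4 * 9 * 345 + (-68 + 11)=35268145507 / 2852945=12362.01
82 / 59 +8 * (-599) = -282646 / 59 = -4790.61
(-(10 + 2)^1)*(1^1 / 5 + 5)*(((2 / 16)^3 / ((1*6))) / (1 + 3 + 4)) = -13 / 5120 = -0.00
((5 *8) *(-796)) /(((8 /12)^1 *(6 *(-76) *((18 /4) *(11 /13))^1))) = 51740 /1881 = 27.51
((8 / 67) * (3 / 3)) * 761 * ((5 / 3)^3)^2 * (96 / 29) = 3044000000 / 472149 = 6447.12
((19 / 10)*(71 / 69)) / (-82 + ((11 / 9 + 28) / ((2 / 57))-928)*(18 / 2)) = -1349 / 647565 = -0.00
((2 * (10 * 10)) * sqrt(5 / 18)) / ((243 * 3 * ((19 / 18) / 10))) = 2000 * sqrt(10) / 4617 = 1.37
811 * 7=5677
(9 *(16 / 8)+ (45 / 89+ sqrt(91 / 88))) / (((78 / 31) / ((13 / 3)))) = 33.62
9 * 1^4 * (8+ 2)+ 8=98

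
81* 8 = 648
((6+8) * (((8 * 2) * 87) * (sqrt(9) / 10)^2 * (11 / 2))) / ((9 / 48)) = 1286208 / 25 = 51448.32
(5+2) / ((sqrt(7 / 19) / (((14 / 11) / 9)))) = 14* sqrt(133) / 99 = 1.63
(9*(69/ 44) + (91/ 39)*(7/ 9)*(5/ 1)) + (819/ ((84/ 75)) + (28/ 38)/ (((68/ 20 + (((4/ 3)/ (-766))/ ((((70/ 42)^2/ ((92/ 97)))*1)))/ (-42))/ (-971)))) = 67858201129954/ 124738159491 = 544.01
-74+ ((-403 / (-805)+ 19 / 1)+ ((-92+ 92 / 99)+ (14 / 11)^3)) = -1383865888 / 9643095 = -143.51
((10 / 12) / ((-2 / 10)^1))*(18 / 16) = -75 / 16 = -4.69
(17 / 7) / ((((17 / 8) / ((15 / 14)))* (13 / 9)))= 540 / 637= 0.85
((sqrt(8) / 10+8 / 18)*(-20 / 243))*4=-320 / 2187 - 16*sqrt(2) / 243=-0.24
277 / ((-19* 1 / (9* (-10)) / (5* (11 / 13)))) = 1371150 / 247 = 5551.21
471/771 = 157/257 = 0.61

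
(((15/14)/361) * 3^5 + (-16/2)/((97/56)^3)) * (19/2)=-3773813027/485542036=-7.77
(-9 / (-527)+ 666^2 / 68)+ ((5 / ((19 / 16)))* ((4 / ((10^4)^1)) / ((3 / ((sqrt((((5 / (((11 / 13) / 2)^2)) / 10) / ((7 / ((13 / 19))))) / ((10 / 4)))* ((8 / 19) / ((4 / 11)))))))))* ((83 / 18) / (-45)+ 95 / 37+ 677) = 2117811176* sqrt(8645) / 1349015259375+ 3437568 / 527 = 6523.05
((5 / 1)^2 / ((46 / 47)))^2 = 1380625 / 2116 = 652.47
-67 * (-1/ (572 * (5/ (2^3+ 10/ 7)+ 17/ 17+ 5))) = 201/ 11206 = 0.02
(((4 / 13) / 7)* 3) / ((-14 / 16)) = -96 / 637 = -0.15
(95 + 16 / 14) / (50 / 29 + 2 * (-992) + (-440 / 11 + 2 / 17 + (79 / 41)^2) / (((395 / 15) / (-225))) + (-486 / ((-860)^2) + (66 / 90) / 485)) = -4741510144143049800 / 82519268421092505149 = -0.06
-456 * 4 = -1824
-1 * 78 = -78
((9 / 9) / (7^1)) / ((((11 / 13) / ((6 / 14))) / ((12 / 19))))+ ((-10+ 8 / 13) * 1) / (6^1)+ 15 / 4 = 3565189 / 1597596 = 2.23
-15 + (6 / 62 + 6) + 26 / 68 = -8981 / 1054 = -8.52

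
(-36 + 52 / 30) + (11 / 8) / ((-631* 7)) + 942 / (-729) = -1526669909 / 42933240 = -35.56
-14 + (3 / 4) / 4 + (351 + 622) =15347 / 16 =959.19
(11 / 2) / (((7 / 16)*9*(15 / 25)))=440 / 189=2.33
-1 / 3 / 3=-1 / 9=-0.11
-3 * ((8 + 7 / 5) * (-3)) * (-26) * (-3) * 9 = 296946 / 5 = 59389.20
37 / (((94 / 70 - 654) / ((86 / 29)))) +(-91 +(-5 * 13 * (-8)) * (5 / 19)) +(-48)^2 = 29574155179 / 12586493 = 2349.67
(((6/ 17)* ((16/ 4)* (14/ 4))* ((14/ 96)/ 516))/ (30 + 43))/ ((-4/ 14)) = -343/ 5122848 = -0.00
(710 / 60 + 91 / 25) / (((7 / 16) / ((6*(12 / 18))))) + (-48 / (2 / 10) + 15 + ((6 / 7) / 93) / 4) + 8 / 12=-899037 / 10850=-82.86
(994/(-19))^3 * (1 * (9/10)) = -4419485028/34295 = -128866.75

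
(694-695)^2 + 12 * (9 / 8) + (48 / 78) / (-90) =16957 / 1170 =14.49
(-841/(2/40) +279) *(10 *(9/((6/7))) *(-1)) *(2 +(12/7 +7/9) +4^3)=356872075/3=118957358.33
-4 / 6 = -2 / 3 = -0.67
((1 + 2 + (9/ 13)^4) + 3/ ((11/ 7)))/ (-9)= -179385/ 314171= -0.57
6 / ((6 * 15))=1 / 15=0.07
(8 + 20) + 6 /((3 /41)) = 110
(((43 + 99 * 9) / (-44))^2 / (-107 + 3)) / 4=-218089 / 201344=-1.08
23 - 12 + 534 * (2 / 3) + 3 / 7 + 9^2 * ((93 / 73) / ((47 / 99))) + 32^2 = 38638309 / 24017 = 1608.79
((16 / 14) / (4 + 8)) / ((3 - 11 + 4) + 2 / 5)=-5 / 189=-0.03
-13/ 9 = -1.44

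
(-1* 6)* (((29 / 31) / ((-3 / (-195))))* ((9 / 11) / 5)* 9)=-183222 / 341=-537.31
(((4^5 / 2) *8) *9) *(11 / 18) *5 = 112640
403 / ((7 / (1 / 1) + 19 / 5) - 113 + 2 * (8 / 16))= -2015 / 506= -3.98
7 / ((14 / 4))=2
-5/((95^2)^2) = -1/16290125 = -0.00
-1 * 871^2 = -758641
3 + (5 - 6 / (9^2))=7.93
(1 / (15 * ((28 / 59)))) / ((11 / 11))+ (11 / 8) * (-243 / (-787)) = 373531 / 661080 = 0.57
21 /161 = 3 /23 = 0.13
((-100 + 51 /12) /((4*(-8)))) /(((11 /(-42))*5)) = -8043 /3520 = -2.28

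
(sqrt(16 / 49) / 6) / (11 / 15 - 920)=-10 / 96523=-0.00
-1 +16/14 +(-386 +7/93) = -251144/651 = -385.78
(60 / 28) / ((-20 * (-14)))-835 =-327317 / 392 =-834.99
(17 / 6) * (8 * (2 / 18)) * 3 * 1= 68 / 9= 7.56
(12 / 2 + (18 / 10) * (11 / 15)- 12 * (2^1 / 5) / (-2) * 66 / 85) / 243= 1301 / 34425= 0.04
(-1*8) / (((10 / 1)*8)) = -1 / 10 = -0.10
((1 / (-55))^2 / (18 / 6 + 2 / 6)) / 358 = 0.00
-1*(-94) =94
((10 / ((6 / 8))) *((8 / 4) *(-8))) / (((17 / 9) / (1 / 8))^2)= -270 / 289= -0.93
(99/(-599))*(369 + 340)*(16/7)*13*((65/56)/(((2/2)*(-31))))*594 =77440.83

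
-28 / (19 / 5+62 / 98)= -3430 / 543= -6.32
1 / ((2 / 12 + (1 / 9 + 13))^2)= 324 / 57121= 0.01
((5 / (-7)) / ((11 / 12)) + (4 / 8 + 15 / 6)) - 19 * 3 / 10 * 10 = -4218 / 77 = -54.78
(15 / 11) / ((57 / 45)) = 225 / 209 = 1.08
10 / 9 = 1.11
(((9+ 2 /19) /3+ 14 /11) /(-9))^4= 53222875750801 /1014005244215601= 0.05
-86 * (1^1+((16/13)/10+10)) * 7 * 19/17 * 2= -16539348/1105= -14967.74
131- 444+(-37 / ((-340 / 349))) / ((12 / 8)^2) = -226532 / 765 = -296.12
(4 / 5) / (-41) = -4 / 205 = -0.02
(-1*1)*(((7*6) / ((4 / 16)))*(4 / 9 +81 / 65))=-284.02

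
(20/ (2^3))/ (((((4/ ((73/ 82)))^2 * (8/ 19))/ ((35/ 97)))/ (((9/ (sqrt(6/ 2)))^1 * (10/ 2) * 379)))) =100732088625 * sqrt(3)/ 166970368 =1044.93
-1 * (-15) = 15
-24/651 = -8/217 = -0.04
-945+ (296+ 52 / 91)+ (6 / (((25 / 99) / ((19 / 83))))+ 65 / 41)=-641.40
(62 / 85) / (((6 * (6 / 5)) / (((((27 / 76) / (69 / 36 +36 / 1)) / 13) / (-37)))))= -279 / 141380330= -0.00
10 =10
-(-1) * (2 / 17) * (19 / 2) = 19 / 17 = 1.12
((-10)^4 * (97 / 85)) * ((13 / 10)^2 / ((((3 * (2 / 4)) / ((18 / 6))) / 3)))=1967160 / 17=115715.29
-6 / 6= -1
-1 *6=-6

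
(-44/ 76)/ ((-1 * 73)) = 11/ 1387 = 0.01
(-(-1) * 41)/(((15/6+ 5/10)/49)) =2009/3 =669.67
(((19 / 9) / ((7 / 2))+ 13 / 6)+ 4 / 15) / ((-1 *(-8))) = 1913 / 5040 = 0.38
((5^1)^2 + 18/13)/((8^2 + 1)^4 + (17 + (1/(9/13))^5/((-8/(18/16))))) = 144027072/97442222891975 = 0.00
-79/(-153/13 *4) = 1027/612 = 1.68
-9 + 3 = -6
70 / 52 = 35 / 26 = 1.35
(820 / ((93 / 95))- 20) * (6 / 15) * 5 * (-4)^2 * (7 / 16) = 1064560 / 93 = 11446.88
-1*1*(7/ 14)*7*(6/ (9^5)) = -7/ 19683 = -0.00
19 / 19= 1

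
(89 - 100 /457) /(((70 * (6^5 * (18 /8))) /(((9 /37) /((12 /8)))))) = 40573 /3451465080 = 0.00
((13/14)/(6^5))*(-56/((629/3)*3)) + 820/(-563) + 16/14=-1511402369/4818960216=-0.31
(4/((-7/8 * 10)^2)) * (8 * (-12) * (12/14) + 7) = -3.93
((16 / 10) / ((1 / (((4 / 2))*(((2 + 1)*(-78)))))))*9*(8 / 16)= -3369.60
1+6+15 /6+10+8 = 55 /2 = 27.50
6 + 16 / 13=7.23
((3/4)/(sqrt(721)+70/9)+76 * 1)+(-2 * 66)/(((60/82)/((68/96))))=-23750851/458580+243 * sqrt(721)/214004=-51.76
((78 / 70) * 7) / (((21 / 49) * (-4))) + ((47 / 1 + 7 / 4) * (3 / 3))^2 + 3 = 190001 / 80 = 2375.01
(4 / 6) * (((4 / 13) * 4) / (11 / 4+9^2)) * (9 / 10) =192 / 21775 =0.01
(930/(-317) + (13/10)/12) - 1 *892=-34039159/38040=-894.83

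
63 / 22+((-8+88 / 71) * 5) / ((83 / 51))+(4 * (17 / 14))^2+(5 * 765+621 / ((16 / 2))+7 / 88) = 49657293817 / 12705308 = 3908.39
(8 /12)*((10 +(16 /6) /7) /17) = 436 /1071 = 0.41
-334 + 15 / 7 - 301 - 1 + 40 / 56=-4432 / 7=-633.14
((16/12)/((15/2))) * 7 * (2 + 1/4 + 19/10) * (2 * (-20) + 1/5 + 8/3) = -647234/3375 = -191.77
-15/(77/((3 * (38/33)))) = -570/847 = -0.67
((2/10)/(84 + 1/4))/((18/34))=0.00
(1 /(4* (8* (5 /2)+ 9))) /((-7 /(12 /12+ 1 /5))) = -3 /2030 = -0.00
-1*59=-59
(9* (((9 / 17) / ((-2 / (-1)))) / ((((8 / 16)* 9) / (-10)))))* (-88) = 7920 / 17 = 465.88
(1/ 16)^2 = 1/ 256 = 0.00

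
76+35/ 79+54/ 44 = 134991/ 1738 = 77.67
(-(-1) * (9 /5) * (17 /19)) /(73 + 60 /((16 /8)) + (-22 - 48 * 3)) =-17 /665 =-0.03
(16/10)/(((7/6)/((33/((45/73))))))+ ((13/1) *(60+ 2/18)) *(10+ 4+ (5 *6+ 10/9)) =500735338/14175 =35325.24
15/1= 15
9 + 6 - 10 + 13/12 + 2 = 97/12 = 8.08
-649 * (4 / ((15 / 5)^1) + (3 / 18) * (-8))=0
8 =8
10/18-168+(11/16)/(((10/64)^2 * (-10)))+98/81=-1711637/10125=-169.05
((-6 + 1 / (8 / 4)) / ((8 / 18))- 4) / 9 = -131 / 72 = -1.82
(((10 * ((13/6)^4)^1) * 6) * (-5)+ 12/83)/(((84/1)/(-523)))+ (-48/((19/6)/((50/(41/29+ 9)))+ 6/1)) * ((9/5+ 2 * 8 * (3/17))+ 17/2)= 15228845516328961/370820349648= 41067.99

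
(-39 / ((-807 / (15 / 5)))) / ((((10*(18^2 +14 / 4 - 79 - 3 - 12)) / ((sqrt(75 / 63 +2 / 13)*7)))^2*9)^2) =6599761 / 25260936405575056875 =0.00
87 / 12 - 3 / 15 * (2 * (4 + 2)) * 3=1 / 20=0.05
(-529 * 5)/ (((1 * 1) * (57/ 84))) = -74060/ 19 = -3897.89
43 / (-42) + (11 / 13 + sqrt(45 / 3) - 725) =-395947 / 546 + sqrt(15) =-721.30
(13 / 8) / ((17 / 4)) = 13 / 34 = 0.38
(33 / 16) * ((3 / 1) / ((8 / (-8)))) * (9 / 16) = -891 / 256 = -3.48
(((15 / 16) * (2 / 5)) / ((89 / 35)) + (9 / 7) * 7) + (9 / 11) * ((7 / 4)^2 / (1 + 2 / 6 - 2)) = 168825 / 31328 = 5.39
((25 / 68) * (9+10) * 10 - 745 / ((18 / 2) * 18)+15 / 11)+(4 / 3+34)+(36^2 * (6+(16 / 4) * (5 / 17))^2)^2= 331533210861430238 / 74417211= 4455060951.71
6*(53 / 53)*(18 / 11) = 108 / 11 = 9.82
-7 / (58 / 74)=-259 / 29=-8.93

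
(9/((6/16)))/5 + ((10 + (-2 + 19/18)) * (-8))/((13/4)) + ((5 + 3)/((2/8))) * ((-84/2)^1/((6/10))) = -1320632/585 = -2257.49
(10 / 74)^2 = 25 / 1369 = 0.02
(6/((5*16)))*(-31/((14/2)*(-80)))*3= 279/22400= 0.01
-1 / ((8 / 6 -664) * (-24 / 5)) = -5 / 15904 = -0.00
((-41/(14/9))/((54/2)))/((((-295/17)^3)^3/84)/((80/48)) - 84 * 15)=9724205872754/10151960776327105083105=0.00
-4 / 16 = -0.25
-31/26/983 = -31/25558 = -0.00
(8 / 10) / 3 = 4 / 15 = 0.27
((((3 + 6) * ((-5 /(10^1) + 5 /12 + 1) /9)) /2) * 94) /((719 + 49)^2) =517 /7077888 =0.00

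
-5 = -5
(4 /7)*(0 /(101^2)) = 0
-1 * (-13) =13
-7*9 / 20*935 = -11781 / 4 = -2945.25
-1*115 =-115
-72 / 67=-1.07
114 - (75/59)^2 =391209/3481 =112.38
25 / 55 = 5 / 11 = 0.45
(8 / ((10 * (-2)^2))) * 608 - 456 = -1672 / 5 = -334.40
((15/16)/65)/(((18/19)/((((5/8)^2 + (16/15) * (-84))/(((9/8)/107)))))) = -58036051/449280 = -129.18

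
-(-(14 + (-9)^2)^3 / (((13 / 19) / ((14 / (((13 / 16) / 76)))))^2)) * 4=358807267008512000 / 28561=12562839781818.28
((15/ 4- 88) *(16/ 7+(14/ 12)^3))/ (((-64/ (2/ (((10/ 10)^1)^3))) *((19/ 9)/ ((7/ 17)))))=1973809/ 992256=1.99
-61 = -61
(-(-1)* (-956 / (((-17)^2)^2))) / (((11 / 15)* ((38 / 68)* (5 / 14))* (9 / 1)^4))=-26768 / 2245648779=-0.00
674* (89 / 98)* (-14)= -59986 / 7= -8569.43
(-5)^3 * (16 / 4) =-500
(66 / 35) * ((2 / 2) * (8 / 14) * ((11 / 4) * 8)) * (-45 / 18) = -2904 / 49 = -59.27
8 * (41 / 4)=82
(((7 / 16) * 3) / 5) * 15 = 63 / 16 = 3.94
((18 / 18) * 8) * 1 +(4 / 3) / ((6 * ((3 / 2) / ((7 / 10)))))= 1094 / 135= 8.10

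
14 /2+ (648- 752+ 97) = 0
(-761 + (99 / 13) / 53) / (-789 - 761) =0.49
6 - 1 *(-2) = 8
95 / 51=1.86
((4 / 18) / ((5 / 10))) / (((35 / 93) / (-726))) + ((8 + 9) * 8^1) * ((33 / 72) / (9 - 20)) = -90619 / 105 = -863.04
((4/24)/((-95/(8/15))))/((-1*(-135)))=-4/577125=-0.00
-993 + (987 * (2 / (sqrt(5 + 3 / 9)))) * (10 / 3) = -993 + 1645 * sqrt(3) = 1856.22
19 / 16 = 1.19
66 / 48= 11 / 8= 1.38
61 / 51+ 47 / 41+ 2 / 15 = 8628 / 3485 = 2.48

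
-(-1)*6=6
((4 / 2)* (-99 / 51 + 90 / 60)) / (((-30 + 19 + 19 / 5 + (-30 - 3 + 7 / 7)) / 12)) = 225 / 833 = 0.27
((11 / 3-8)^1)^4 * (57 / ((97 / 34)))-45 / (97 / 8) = 7041.12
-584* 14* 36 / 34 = -147168 / 17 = -8656.94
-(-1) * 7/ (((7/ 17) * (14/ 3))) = 51/ 14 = 3.64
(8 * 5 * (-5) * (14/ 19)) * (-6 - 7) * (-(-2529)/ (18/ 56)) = 286395200/ 19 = 15073431.58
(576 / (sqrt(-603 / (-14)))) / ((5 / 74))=14208* sqrt(938) / 335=1298.94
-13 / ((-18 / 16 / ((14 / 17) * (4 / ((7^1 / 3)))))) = 832 / 51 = 16.31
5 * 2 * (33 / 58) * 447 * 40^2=118008000 / 29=4069241.38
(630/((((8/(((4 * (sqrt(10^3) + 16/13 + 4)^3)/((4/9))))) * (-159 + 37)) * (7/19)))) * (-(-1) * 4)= -7036000200 * sqrt(10)/10309 - 133856187120/134017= -3157087.60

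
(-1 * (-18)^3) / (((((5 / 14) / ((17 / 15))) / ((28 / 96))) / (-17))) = -2294082 / 25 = -91763.28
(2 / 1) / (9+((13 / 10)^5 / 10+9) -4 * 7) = -2000000 / 9628707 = -0.21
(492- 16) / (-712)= -119 / 178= -0.67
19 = 19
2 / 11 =0.18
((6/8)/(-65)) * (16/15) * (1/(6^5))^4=-1/297062873255116800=-0.00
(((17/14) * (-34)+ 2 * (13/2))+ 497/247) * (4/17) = -181708/29393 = -6.18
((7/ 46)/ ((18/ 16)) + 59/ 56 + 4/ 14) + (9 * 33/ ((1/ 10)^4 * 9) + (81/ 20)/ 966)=683103061/ 2070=330001.48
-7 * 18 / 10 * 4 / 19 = -252 / 95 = -2.65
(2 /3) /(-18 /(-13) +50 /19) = 247 /1488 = 0.17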